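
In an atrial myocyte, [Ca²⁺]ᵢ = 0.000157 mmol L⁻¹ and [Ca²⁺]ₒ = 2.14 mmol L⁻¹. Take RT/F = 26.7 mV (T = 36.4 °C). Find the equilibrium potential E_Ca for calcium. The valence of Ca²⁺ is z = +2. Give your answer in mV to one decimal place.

127.1 mV

E = (26.7/z) · ln([Ca²⁺]_out/[Ca²⁺]_in) with z = +2.
= (26.7/2) · ln(2.14/0.000157) = 13.35 · ln(1.363e+04)
= 13.35 · (9.5201) = 127.09 mV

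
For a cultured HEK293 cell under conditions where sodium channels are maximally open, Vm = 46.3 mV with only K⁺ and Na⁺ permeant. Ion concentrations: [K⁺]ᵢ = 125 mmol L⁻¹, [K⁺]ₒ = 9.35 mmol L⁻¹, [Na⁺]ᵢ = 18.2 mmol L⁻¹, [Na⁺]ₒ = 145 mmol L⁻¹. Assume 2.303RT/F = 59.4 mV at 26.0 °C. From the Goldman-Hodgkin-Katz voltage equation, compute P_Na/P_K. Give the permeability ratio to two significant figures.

21

Let α = P_Na/P_K. GHK: Vm = 59.4·log₁₀[(Kₒ + α·Naₒ)/(Kᵢ + α·Naᵢ)].
10^(Vm/59.4) = 10^(46.3/59.4) = 6.0181
So 6.0181·(Kᵢ + α·Naᵢ) = Kₒ + α·Naₒ → α = (6.0181·125.0 − 9.35) / (145.0 − 6.0181·18.2)
α = (752.3 − 9.35) / (145.0 − 109.5) = 742.9/35.47 = 20.94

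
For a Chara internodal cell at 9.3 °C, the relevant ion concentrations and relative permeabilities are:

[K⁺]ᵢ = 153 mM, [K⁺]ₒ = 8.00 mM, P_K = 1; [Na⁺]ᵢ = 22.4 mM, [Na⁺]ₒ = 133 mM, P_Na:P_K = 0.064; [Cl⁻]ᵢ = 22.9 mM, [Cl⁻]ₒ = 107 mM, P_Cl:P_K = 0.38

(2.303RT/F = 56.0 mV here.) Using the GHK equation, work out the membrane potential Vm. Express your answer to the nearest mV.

Vm = 56.0 · log₁₀[(Σ P·[cation]ₒ + Σ P·[anion]ᵢ) / (Σ P·[cation]ᵢ + Σ P·[anion]ₒ)]
Numerator = 1×8.00 + 0.064×133 + 0.38×22.9 = 25.21
Denominator = 1×153 + 0.064×22.4 + 0.38×107 = 195.1
Vm = 56.0 · log₁₀(0.12924) = 56.0 × (-0.8886) = -49.76 mV

-50 mV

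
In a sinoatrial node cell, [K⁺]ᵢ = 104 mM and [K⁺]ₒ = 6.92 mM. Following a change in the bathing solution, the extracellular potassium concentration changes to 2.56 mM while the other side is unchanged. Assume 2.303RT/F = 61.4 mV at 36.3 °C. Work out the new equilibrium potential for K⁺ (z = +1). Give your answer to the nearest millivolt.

-99 mV

After the shift: [K⁺]_out = 2.56, [K⁺]_in = 104 mM.
E_new = (61.4/1)·log₁₀(2.56/104) = 61.40 · (-1.6088) = -98.78 mV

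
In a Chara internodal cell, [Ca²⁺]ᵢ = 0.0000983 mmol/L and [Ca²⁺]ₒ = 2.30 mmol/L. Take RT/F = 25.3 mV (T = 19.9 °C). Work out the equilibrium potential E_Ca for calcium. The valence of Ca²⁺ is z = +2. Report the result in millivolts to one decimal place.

127.3 mV

E = (25.3/z) · ln([Ca²⁺]_out/[Ca²⁺]_in) with z = +2.
= (25.3/2) · ln(2.30/0.0000983) = 12.65 · ln(2.34e+04)
= 12.65 · (10.0604) = 127.26 mV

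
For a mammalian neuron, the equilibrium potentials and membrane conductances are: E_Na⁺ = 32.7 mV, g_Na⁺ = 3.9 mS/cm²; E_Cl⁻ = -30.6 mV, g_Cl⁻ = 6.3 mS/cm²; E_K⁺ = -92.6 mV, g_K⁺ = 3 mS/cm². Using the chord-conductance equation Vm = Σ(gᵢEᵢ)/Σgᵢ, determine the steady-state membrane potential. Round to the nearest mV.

Σ gᵢEᵢ = 3.9·(32.7) + 6.3·(-30.6) + 3·(-92.6) = -343.05
Σ gᵢ = 3.9 + 6.3 + 3 = 13.2
Vm = -343.05 / 13.2 = -25.99 mV

-26 mV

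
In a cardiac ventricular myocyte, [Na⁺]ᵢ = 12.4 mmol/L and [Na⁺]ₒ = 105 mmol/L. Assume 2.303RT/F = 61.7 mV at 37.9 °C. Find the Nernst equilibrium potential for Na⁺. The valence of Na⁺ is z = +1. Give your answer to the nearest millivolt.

57 mV

E = (61.7/z) · log₁₀([Na⁺]_out/[Na⁺]_in) with z = +1.
= (61.7/1) · log₁₀(105/12.4) = 61.70 · log₁₀(8.468)
= 61.70 · (0.9278) = 57.24 mV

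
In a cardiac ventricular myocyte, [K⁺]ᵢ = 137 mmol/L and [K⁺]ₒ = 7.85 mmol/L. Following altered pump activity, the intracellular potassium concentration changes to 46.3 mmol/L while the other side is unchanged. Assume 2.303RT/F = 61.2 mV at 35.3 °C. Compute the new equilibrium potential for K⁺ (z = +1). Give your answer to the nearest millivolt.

After the shift: [K⁺]_out = 7.85, [K⁺]_in = 46.3 mmol/L.
E_new = (61.2/1)·log₁₀(7.85/46.3) = 61.20 · (-0.7707) = -47.17 mV

-47 mV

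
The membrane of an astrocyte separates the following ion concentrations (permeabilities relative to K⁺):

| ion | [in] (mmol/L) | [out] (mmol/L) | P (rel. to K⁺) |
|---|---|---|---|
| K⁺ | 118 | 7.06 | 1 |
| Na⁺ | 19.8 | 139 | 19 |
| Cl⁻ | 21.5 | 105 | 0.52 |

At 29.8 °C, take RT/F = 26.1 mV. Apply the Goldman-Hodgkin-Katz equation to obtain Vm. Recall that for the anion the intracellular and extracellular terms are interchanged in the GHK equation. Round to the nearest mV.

Vm = 26.1 · ln[(Σ P·[cation]ₒ + Σ P·[anion]ᵢ) / (Σ P·[cation]ᵢ + Σ P·[anion]ₒ)]
Numerator = 1×7.06 + 19×139 + 0.52×21.5 = 2659
Denominator = 1×118 + 19×19.8 + 0.52×105 = 548.8
Vm = 26.1 · ln(4.8456) = 26.1 × (1.5781) = 41.19 mV

41 mV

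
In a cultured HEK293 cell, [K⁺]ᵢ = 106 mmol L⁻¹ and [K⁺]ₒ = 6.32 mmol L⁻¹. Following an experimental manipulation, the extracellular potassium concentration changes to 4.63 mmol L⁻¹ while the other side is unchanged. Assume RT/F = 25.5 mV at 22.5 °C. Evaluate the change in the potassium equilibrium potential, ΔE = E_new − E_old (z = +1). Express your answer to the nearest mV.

E_old = (25.5/1)·ln(6.32/106) = -71.90 mV
E_new = (25.5/1)·ln(4.63/106) = -79.84 mV
ΔE = -79.84 − (-71.90) = -7.93 mV

-8 mV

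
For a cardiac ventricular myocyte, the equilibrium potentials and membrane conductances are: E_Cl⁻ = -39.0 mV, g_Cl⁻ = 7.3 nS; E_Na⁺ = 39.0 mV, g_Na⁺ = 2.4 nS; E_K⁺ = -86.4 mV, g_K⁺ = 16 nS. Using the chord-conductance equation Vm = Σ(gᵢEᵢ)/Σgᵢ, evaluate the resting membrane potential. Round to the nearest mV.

Σ gᵢEᵢ = 7.3·(-39.0) + 2.4·(39.0) + 16·(-86.4) = -1573.50
Σ gᵢ = 7.3 + 2.4 + 16 = 25.7
Vm = -1573.50 / 25.7 = -61.23 mV

-61 mV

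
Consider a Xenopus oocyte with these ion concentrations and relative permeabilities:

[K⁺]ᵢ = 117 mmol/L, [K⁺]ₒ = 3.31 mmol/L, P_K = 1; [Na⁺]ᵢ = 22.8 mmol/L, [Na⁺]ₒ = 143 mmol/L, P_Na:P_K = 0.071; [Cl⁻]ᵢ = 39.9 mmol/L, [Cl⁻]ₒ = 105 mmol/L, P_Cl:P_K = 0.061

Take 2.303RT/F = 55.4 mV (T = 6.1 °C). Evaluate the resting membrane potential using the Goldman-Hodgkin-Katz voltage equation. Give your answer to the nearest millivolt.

Vm = 55.4 · log₁₀[(Σ P·[cation]ₒ + Σ P·[anion]ᵢ) / (Σ P·[cation]ᵢ + Σ P·[anion]ₒ)]
Numerator = 1×3.31 + 0.071×143 + 0.061×39.9 = 15.9
Denominator = 1×117 + 0.071×22.8 + 0.061×105 = 125
Vm = 55.4 · log₁₀(0.12715) = 55.4 × (-0.8957) = -49.62 mV

-50 mV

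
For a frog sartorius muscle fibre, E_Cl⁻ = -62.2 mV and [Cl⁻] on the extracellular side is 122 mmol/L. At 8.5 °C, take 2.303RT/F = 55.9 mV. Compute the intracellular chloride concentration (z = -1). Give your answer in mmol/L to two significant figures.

Nernst: E = (55.9/-1) · log₁₀([out]/[in]), so log₁₀([out]/[in]) = -62.2 × -1 / 55.9 = 1.1127.
[out]/[in] = 10^(1.1127) = 12.96.
[in] = 122 / 12.96 = 9.411 mmol/L.

9.4 mmol/L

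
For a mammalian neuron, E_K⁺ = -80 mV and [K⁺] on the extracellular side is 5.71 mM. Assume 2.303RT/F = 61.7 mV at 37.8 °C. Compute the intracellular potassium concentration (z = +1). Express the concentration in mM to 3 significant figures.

113 mM

Nernst: E = (61.7/1) · log₁₀([out]/[in]), so log₁₀([out]/[in]) = -80.0 × 1 / 61.7 = -1.2966.
[out]/[in] = 10^(-1.2966) = 0.05051.
[in] = 5.71 / 0.05051 = 113 mM.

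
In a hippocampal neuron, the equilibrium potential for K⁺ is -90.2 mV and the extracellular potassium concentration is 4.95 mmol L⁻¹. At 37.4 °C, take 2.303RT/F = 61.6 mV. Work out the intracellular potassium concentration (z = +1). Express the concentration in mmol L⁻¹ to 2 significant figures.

Nernst: E = (61.6/1) · log₁₀([out]/[in]), so log₁₀([out]/[in]) = -90.2 × 1 / 61.6 = -1.4643.
[out]/[in] = 10^(-1.4643) = 0.03433.
[in] = 4.95 / 0.03433 = 144.2 mmol L⁻¹.

140 mmol L⁻¹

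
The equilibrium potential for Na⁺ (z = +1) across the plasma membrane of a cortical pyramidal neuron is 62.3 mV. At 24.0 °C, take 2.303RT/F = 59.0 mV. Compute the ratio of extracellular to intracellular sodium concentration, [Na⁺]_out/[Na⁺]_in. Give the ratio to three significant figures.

log₁₀([out]/[in]) = E·z/(59.0) = 62.3 × 1 / 59.0 = 1.0559
[out]/[in] = 10^(1.0559) = 11.37

11.4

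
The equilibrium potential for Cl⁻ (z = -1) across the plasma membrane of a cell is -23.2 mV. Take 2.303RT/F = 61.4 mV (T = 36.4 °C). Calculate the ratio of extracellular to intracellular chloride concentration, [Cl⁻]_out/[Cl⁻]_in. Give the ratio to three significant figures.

2.39

log₁₀([out]/[in]) = E·z/(61.4) = -23.2 × -1 / 61.4 = 0.3779
[out]/[in] = 10^(0.3779) = 2.387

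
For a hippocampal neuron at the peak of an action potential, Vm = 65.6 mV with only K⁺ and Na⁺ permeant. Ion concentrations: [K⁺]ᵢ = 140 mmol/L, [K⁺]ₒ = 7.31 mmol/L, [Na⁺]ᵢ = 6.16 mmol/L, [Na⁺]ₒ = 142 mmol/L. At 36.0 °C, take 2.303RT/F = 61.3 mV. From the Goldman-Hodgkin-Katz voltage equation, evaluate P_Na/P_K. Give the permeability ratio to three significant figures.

Let α = P_Na/P_K. GHK: Vm = 61.3·log₁₀[(Kₒ + α·Naₒ)/(Kᵢ + α·Naᵢ)].
10^(Vm/61.3) = 10^(65.6/61.3) = 11.753
So 11.753·(Kᵢ + α·Naᵢ) = Kₒ + α·Naₒ → α = (11.753·140.0 − 7.31) / (142.0 − 11.753·6.16)
α = (1645 − 7.31) / (142.0 − 72.4) = 1638/69.6 = 23.54

23.5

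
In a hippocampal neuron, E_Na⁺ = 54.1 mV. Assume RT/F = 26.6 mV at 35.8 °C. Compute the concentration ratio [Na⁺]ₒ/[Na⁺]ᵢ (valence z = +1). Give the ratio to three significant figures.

7.64

ln([out]/[in]) = E·z/(26.6) = 54.1 × 1 / 26.6 = 2.0338
[out]/[in] = e^(2.0338) = 7.643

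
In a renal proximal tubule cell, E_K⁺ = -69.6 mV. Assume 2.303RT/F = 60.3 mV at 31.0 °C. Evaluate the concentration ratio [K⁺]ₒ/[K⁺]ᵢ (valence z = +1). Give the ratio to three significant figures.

log₁₀([out]/[in]) = E·z/(60.3) = -69.6 × 1 / 60.3 = -1.1542
[out]/[in] = 10^(-1.1542) = 0.07011

0.0701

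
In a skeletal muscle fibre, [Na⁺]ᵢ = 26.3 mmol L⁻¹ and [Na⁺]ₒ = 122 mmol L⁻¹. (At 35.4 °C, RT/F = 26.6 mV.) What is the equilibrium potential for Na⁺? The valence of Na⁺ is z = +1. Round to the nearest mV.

E = (26.6/z) · ln([Na⁺]_out/[Na⁺]_in) with z = +1.
= (26.6/1) · ln(122/26.3) = 26.60 · ln(4.639)
= 26.60 · (1.5345) = 40.82 mV

41 mV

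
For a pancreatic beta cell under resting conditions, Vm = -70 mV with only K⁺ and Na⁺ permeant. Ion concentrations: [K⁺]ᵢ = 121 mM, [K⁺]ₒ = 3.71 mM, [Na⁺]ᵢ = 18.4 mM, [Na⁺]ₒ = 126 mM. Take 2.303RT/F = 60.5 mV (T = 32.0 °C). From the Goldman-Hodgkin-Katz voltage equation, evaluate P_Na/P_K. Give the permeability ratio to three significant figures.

0.0378

Let α = P_Na/P_K. GHK: Vm = 60.5·log₁₀[(Kₒ + α·Naₒ)/(Kᵢ + α·Naᵢ)].
10^(Vm/60.5) = 10^(-70.0/60.5) = 0.069659
So 0.069659·(Kᵢ + α·Naᵢ) = Kₒ + α·Naₒ → α = (0.069659·121.0 − 3.71) / (126.0 − 0.069659·18.4)
α = (8.429 − 3.71) / (126.0 − 1.282) = 4.719/124.7 = 0.03783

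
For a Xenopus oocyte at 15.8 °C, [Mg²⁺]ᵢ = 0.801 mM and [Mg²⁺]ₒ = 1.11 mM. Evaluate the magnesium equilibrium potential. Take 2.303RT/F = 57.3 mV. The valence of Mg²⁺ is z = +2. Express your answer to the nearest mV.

4 mV

E = (57.3/z) · log₁₀([Mg²⁺]_out/[Mg²⁺]_in) with z = +2.
= (57.3/2) · log₁₀(1.11/0.801) = 28.65 · log₁₀(1.386)
= 28.65 · (0.1417) = 4.06 mV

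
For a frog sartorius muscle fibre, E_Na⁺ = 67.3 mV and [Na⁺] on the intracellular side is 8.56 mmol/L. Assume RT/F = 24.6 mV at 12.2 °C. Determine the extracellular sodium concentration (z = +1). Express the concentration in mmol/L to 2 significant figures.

Nernst: E = (24.6/1) · ln([out]/[in]), so ln([out]/[in]) = 67.3 × 1 / 24.6 = 2.7358.
[out]/[in] = e^(2.7358) = 15.42.
[out] = 15.42 × 8.56 = 132 mmol/L.

130 mmol/L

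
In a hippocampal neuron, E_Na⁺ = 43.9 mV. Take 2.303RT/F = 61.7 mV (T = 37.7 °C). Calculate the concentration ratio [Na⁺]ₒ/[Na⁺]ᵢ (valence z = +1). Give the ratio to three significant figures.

5.15

log₁₀([out]/[in]) = E·z/(61.7) = 43.9 × 1 / 61.7 = 0.7115
[out]/[in] = 10^(0.7115) = 5.146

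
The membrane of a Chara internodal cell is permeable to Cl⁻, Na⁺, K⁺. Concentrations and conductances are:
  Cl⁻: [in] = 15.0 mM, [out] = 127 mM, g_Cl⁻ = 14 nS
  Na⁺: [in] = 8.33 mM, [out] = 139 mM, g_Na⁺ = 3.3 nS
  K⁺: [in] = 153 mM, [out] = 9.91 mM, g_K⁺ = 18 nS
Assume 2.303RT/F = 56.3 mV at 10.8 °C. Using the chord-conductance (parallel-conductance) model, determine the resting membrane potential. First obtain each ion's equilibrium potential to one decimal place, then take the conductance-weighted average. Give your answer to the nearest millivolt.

-48 mV

E_Cl⁻ = (56.3/-1)·log₁₀(127/15.0) = -52.2 mV
E_Na⁺ = (56.3/1)·log₁₀(139/8.33) = 68.8 mV
E_K⁺ = (56.3/1)·log₁₀(9.91/153) = -66.9 mV
Vm = (Σ gᵢEᵢ)/(Σ gᵢ) = (14·-52.2 + 3.3·68.8 + 18·-66.9) / (14 + 3.3 + 18)
= -1707.96 / 35.3 = -48.38 mV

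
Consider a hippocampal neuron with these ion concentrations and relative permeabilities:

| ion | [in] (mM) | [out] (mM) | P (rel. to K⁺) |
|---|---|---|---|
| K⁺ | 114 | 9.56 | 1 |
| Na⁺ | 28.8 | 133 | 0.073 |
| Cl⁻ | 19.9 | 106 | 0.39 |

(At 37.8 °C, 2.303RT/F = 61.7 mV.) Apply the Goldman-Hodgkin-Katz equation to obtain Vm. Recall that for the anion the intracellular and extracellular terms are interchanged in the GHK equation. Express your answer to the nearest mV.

-47 mV

Vm = 61.7 · log₁₀[(Σ P·[cation]ₒ + Σ P·[anion]ᵢ) / (Σ P·[cation]ᵢ + Σ P·[anion]ₒ)]
Numerator = 1×9.56 + 0.073×133 + 0.39×19.9 = 27.03
Denominator = 1×114 + 0.073×28.8 + 0.39×106 = 157.4
Vm = 61.7 · log₁₀(0.17168) = 61.7 × (-0.7653) = -47.22 mV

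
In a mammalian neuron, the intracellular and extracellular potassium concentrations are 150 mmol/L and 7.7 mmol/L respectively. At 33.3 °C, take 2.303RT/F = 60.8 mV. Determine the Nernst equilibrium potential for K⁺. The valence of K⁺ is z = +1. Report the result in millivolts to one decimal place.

-78.4 mV

E = (60.8/z) · log₁₀([K⁺]_out/[K⁺]_in) with z = +1.
= (60.8/1) · log₁₀(7.7/150) = 60.80 · log₁₀(0.05133)
= 60.80 · (-1.2896) = -78.41 mV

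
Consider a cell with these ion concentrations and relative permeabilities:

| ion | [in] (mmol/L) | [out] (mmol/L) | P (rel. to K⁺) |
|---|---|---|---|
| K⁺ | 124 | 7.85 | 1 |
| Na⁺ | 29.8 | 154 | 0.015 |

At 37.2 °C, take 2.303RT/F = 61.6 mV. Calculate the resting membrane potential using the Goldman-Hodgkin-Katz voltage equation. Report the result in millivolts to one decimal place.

-67.0 mV

Vm = 61.6 · log₁₀[(Σ P·[cation]ₒ + Σ P·[anion]ᵢ) / (Σ P·[cation]ᵢ + Σ P·[anion]ₒ)]
Numerator = 1×7.85 + 0.015×154 = 10.16
Denominator = 1×124 + 0.015×29.8 = 124.4
Vm = 61.6 · log₁₀(0.081641) = 61.6 × (-1.0881) = -67.03 mV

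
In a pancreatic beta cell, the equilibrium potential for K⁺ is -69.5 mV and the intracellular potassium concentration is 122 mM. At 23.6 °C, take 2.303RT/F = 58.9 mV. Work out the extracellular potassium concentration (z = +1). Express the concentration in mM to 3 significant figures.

8.06 mM

Nernst: E = (58.9/1) · log₁₀([out]/[in]), so log₁₀([out]/[in]) = -69.5 × 1 / 58.9 = -1.1800.
[out]/[in] = 10^(-1.1800) = 0.06607.
[out] = 0.06607 × 122 = 8.061 mM.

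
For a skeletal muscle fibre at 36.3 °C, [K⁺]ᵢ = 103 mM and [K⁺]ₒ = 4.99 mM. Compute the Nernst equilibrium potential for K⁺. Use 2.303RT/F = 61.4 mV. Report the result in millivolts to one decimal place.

E = (61.4/z) · log₁₀([K⁺]_out/[K⁺]_in) with z = +1.
= (61.4/1) · log₁₀(4.99/103) = 61.40 · log₁₀(0.04845)
= 61.40 · (-1.3147) = -80.72 mV

-80.7 mV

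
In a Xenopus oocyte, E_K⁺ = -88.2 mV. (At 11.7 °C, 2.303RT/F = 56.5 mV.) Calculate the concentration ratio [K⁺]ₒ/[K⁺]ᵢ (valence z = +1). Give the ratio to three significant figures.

log₁₀([out]/[in]) = E·z/(56.5) = -88.2 × 1 / 56.5 = -1.5611
[out]/[in] = 10^(-1.5611) = 0.02748

0.0275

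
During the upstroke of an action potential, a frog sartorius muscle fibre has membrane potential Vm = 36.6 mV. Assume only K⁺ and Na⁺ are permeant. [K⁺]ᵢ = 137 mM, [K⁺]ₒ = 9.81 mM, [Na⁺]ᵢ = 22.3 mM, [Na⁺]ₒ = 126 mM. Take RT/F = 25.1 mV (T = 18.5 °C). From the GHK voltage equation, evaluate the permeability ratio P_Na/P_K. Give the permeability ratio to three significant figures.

19.2

Let α = P_Na/P_K. GHK: Vm = 25.1·ln[(Kₒ + α·Naₒ)/(Kᵢ + α·Naᵢ)].
e^(Vm/25.1) = e^(36.6/25.1) = 4.2981
So 4.2981·(Kᵢ + α·Naᵢ) = Kₒ + α·Naₒ → α = (4.2981·137.0 − 9.81) / (126.0 − 4.2981·22.3)
α = (588.8 − 9.81) / (126.0 − 95.85) = 579/30.15 = 19.2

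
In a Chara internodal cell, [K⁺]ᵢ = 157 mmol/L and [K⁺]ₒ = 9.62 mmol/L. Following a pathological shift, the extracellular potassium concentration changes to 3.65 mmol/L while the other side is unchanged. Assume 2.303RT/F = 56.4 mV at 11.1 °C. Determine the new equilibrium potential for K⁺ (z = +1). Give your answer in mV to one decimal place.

After the shift: [K⁺]_out = 3.65, [K⁺]_in = 157 mmol/L.
E_new = (56.4/1)·log₁₀(3.65/157) = 56.40 · (-1.6336) = -92.14 mV

-92.1 mV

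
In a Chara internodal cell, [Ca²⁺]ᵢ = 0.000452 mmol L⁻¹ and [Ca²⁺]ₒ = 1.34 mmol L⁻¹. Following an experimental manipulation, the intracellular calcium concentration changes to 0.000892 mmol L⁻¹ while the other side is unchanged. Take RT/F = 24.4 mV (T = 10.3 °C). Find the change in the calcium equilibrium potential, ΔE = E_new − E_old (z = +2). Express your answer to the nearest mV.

-8 mV

E_old = (24.4/2)·ln(1.34/0.000452) = 97.53 mV
E_new = (24.4/2)·ln(1.34/0.000892) = 89.24 mV
ΔE = 89.24 − (97.53) = -8.29 mV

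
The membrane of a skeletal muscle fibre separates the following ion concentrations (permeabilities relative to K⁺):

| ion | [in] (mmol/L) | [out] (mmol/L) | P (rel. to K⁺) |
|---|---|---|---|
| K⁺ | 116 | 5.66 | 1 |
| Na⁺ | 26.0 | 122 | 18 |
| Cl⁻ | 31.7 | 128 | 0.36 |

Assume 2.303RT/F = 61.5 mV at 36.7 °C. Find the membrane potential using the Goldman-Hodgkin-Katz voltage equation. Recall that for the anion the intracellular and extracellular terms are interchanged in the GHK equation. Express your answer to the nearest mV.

34 mV

Vm = 61.5 · log₁₀[(Σ P·[cation]ₒ + Σ P·[anion]ᵢ) / (Σ P·[cation]ᵢ + Σ P·[anion]ₒ)]
Numerator = 1×5.66 + 18×122 + 0.36×31.7 = 2213
Denominator = 1×116 + 18×26.0 + 0.36×128 = 630.1
Vm = 61.5 · log₁₀(3.5124) = 61.5 × (0.5456) = 33.55 mV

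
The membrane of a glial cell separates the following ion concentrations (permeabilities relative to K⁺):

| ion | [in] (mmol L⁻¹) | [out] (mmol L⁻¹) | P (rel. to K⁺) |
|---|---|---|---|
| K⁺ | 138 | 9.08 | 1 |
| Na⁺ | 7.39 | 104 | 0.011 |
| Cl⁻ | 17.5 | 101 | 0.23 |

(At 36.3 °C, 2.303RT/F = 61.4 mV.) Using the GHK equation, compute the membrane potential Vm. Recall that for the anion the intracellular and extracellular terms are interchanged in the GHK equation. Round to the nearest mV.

Vm = 61.4 · log₁₀[(Σ P·[cation]ₒ + Σ P·[anion]ᵢ) / (Σ P·[cation]ᵢ + Σ P·[anion]ₒ)]
Numerator = 1×9.08 + 0.011×104 + 0.23×17.5 = 14.25
Denominator = 1×138 + 0.011×7.39 + 0.23×101 = 161.3
Vm = 61.4 · log₁₀(0.088332) = 61.4 × (-1.0539) = -64.71 mV

-65 mV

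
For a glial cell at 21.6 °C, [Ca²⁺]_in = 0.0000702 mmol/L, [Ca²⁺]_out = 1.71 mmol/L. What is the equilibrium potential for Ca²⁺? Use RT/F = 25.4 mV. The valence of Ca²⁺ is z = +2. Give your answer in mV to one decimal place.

E = (25.4/z) · ln([Ca²⁺]_out/[Ca²⁺]_in) with z = +2.
= (25.4/2) · ln(1.71/0.0000702) = 12.70 · ln(2.436e+04)
= 12.70 · (10.1007) = 128.28 mV

128.3 mV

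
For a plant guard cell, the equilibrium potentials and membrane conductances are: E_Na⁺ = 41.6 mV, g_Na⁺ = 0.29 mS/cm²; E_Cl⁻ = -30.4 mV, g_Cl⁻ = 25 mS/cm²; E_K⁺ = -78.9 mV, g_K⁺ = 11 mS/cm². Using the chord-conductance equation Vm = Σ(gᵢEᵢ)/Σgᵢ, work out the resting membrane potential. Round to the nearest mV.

Σ gᵢEᵢ = 0.29·(41.6) + 25·(-30.4) + 11·(-78.9) = -1615.84
Σ gᵢ = 0.29 + 25 + 11 = 36.29
Vm = -1615.84 / 36.29 = -44.53 mV

-45 mV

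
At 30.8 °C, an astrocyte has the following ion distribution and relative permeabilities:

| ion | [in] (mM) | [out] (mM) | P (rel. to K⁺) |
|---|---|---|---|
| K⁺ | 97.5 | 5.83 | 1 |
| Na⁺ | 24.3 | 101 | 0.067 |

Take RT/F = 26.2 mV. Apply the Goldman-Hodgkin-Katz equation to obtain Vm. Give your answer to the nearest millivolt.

-54 mV

Vm = 26.2 · ln[(Σ P·[cation]ₒ + Σ P·[anion]ᵢ) / (Σ P·[cation]ᵢ + Σ P·[anion]ₒ)]
Numerator = 1×5.83 + 0.067×101 = 12.6
Denominator = 1×97.5 + 0.067×24.3 = 99.13
Vm = 26.2 · ln(0.12708) = 26.2 × (-2.0630) = -54.05 mV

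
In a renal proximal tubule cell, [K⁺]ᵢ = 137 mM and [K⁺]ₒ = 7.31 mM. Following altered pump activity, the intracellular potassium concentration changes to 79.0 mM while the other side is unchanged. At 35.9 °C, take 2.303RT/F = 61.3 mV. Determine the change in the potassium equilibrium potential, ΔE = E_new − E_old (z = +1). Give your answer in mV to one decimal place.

14.7 mV

E_old = (61.3/1)·log₁₀(7.31/137) = -78.02 mV
E_new = (61.3/1)·log₁₀(7.31/79.0) = -63.37 mV
ΔE = -63.37 − (-78.02) = 14.66 mV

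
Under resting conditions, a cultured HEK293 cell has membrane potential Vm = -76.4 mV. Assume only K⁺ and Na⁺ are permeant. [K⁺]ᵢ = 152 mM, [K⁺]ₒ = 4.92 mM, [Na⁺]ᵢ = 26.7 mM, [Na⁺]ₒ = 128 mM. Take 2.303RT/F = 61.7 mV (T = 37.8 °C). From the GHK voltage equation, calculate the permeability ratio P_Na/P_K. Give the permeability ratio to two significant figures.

Let α = P_Na/P_K. GHK: Vm = 61.7·log₁₀[(Kₒ + α·Naₒ)/(Kᵢ + α·Naᵢ)].
10^(Vm/61.7) = 10^(-76.4/61.7) = 0.057776
So 0.057776·(Kᵢ + α·Naᵢ) = Kₒ + α·Naₒ → α = (0.057776·152.0 − 4.92) / (128.0 − 0.057776·26.7)
α = (8.782 − 4.92) / (128.0 − 1.543) = 3.862/126.5 = 0.03054

0.031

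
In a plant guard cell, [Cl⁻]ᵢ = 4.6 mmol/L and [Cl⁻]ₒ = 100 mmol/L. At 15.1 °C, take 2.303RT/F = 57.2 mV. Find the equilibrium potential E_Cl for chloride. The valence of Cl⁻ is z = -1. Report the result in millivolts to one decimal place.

E = (57.2/z) · log₁₀([Cl⁻]_out/[Cl⁻]_in) with z = -1.
For an anion, dividing by z = -1 reverses the sign.
= (57.2/-1) · log₁₀(100/4.6) = -57.20 · log₁₀(21.74)
= -57.20 · (1.3372) = -76.49 mV

-76.5 mV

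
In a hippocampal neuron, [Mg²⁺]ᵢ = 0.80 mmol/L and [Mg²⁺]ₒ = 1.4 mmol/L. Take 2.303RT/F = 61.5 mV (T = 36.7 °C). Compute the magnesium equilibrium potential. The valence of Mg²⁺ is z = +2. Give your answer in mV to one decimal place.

7.5 mV

E = (61.5/z) · log₁₀([Mg²⁺]_out/[Mg²⁺]_in) with z = +2.
= (61.5/2) · log₁₀(1.4/0.80) = 30.75 · log₁₀(1.75)
= 30.75 · (0.2430) = 7.47 mV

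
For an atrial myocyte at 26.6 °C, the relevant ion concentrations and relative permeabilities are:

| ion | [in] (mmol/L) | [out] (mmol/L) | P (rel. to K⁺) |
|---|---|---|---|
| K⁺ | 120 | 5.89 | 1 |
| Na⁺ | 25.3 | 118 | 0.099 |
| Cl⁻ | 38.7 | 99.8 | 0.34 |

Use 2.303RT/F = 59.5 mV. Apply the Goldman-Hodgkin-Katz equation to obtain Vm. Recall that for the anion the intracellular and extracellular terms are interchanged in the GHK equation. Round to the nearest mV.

Vm = 59.5 · log₁₀[(Σ P·[cation]ₒ + Σ P·[anion]ᵢ) / (Σ P·[cation]ᵢ + Σ P·[anion]ₒ)]
Numerator = 1×5.89 + 0.099×118 + 0.34×38.7 = 30.73
Denominator = 1×120 + 0.099×25.3 + 0.34×99.8 = 156.4
Vm = 59.5 · log₁₀(0.19644) = 59.5 × (-0.7068) = -42.05 mV

-42 mV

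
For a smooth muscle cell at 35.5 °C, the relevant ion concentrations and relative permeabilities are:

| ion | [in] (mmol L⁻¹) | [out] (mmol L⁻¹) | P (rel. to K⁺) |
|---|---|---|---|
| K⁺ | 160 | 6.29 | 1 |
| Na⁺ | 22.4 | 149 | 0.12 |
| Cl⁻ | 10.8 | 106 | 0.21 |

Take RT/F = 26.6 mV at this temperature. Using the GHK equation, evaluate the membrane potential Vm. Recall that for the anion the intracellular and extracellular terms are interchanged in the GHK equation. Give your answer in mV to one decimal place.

Vm = 26.6 · ln[(Σ P·[cation]ₒ + Σ P·[anion]ᵢ) / (Σ P·[cation]ᵢ + Σ P·[anion]ₒ)]
Numerator = 1×6.29 + 0.12×149 + 0.21×10.8 = 26.44
Denominator = 1×160 + 0.12×22.4 + 0.21×106 = 184.9
Vm = 26.6 · ln(0.14295) = 26.6 × (-1.9453) = -51.74 mV

-51.7 mV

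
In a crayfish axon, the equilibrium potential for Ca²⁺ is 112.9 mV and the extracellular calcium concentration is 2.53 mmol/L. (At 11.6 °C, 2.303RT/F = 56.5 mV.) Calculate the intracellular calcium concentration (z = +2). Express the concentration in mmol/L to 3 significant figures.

Nernst: E = (56.5/2) · log₁₀([out]/[in]), so log₁₀([out]/[in]) = 112.9 × 2 / 56.5 = 3.9965.
[out]/[in] = 10^(3.9965) = 9919.
[in] = 2.53 / 9919 = 0.0002551 mmol/L.

0.000255 mmol/L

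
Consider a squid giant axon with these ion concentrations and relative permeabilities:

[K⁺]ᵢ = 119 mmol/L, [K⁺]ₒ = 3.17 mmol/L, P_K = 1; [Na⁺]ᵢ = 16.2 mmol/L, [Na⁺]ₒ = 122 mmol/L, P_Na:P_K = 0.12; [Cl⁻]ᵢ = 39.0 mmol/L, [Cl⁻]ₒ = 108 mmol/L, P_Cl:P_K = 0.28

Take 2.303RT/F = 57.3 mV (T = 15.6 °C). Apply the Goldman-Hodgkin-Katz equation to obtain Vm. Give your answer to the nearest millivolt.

Vm = 57.3 · log₁₀[(Σ P·[cation]ₒ + Σ P·[anion]ᵢ) / (Σ P·[cation]ᵢ + Σ P·[anion]ₒ)]
Numerator = 1×3.17 + 0.12×122 + 0.28×39.0 = 28.73
Denominator = 1×119 + 0.12×16.2 + 0.28×108 = 151.2
Vm = 57.3 · log₁₀(0.19003) = 57.3 × (-0.7212) = -41.32 mV

-41 mV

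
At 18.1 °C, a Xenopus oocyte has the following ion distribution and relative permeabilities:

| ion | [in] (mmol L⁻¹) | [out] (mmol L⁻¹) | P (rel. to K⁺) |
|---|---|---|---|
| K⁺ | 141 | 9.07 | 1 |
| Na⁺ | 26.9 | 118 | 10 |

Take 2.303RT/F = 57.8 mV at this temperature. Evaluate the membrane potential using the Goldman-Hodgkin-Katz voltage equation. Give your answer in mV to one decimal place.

26.7 mV

Vm = 57.8 · log₁₀[(Σ P·[cation]ₒ + Σ P·[anion]ᵢ) / (Σ P·[cation]ᵢ + Σ P·[anion]ₒ)]
Numerator = 1×9.07 + 10×118 = 1189
Denominator = 1×141 + 10×26.9 = 410
Vm = 57.8 · log₁₀(2.9002) = 57.8 × (0.4624) = 26.73 mV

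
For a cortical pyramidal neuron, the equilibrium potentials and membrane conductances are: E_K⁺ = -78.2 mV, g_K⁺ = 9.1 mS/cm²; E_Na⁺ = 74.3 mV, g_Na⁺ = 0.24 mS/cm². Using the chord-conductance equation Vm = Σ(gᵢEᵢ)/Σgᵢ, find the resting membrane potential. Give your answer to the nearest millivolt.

Σ gᵢEᵢ = 9.1·(-78.2) + 0.24·(74.3) = -693.79
Σ gᵢ = 9.1 + 0.24 = 9.34
Vm = -693.79 / 9.34 = -74.28 mV

-74 mV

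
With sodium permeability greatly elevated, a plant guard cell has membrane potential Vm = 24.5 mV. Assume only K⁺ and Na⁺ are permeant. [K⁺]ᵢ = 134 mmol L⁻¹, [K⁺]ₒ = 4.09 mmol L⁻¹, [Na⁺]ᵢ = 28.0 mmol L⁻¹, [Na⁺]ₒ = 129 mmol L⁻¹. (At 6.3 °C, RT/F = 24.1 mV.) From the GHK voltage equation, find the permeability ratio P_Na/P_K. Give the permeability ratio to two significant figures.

7.1

Let α = P_Na/P_K. GHK: Vm = 24.1·ln[(Kₒ + α·Naₒ)/(Kᵢ + α·Naᵢ)].
e^(Vm/24.1) = e^(24.5/24.1) = 2.7638
So 2.7638·(Kᵢ + α·Naᵢ) = Kₒ + α·Naₒ → α = (2.7638·134.0 − 4.09) / (129.0 − 2.7638·28.0)
α = (370.3 − 4.09) / (129.0 − 77.39) = 366.3/51.61 = 7.096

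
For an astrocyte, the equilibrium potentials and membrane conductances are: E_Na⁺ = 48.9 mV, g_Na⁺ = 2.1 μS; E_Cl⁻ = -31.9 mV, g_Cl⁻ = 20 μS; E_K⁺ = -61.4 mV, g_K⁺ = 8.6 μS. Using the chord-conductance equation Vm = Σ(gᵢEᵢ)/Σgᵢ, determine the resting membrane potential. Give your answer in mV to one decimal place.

-34.6 mV

Σ gᵢEᵢ = 2.1·(48.9) + 20·(-31.9) + 8.6·(-61.4) = -1063.35
Σ gᵢ = 2.1 + 20 + 8.6 = 30.7
Vm = -1063.35 / 30.7 = -34.64 mV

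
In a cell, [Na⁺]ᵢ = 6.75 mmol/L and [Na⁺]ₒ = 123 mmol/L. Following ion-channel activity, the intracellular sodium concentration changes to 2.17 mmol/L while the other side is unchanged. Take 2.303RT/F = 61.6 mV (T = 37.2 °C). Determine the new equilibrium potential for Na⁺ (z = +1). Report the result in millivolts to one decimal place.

After the shift: [Na⁺]_out = 123, [Na⁺]_in = 2.17 mmol/L.
E_new = (61.6/1)·log₁₀(123/2.17) = 61.60 · (1.7534) = 108.01 mV

108.0 mV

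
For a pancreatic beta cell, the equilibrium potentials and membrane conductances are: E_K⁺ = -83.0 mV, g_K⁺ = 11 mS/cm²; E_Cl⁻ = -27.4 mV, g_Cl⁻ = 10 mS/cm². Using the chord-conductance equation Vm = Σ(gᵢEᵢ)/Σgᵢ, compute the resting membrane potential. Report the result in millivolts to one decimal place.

Σ gᵢEᵢ = 11·(-83.0) + 10·(-27.4) = -1187.00
Σ gᵢ = 11 + 10 = 21
Vm = -1187.00 / 21 = -56.52 mV

-56.5 mV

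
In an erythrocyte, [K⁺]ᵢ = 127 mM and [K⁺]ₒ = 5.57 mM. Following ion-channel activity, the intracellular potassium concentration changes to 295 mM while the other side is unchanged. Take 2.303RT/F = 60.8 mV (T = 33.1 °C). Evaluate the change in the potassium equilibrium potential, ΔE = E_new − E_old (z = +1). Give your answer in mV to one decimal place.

-22.3 mV

E_old = (60.8/1)·log₁₀(5.57/127) = -82.56 mV
E_new = (60.8/1)·log₁₀(5.57/295) = -104.82 mV
ΔE = -104.82 − (-82.56) = -22.25 mV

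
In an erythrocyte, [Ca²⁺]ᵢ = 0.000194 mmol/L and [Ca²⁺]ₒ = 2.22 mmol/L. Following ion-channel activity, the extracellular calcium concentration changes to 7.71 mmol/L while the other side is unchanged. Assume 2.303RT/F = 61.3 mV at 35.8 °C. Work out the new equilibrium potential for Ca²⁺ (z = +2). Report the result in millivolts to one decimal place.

141.0 mV

After the shift: [Ca²⁺]_out = 7.71, [Ca²⁺]_in = 0.000194 mmol/L.
E_new = (61.3/2)·log₁₀(7.71/0.000194) = 30.65 · (4.5993) = 140.97 mV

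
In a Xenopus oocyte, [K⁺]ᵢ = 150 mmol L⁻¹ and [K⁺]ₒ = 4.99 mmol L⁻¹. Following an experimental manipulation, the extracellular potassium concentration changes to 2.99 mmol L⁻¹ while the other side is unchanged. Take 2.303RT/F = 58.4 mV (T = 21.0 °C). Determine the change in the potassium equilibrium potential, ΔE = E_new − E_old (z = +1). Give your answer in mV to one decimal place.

-13.0 mV

E_old = (58.4/1)·log₁₀(4.99/150) = -86.31 mV
E_new = (58.4/1)·log₁₀(2.99/150) = -99.30 mV
ΔE = -99.30 − (-86.31) = -12.99 mV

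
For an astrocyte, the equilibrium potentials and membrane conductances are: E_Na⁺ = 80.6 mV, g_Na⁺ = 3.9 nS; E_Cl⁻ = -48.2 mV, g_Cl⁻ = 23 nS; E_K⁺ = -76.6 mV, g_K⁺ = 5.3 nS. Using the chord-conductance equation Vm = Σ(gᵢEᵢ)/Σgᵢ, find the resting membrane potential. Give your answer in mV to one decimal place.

-37.3 mV

Σ gᵢEᵢ = 3.9·(80.6) + 23·(-48.2) + 5.3·(-76.6) = -1200.24
Σ gᵢ = 3.9 + 23 + 5.3 = 32.2
Vm = -1200.24 / 32.2 = -37.27 mV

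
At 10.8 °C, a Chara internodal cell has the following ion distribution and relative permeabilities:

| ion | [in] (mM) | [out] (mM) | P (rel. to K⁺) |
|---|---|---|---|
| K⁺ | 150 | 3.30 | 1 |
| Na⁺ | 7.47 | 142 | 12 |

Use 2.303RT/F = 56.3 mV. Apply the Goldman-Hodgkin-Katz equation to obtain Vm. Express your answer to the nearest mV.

Vm = 56.3 · log₁₀[(Σ P·[cation]ₒ + Σ P·[anion]ᵢ) / (Σ P·[cation]ᵢ + Σ P·[anion]ₒ)]
Numerator = 1×3.30 + 12×142 = 1707
Denominator = 1×150 + 12×7.47 = 239.6
Vm = 56.3 · log₁₀(7.1244) = 56.3 × (0.8528) = 48.01 mV

48 mV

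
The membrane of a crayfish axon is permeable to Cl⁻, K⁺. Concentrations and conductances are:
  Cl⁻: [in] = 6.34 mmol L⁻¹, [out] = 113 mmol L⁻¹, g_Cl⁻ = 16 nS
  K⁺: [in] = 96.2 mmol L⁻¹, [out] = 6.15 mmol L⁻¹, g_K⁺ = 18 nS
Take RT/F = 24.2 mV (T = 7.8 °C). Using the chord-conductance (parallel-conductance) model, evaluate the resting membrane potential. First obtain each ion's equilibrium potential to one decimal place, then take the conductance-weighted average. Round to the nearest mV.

-68 mV

E_Cl⁻ = (24.2/-1)·ln(113/6.34) = -69.7 mV
E_K⁺ = (24.2/1)·ln(6.15/96.2) = -66.5 mV
Vm = (Σ gᵢEᵢ)/(Σ gᵢ) = (16·-69.7 + 18·-66.5) / (16 + 18)
= -2312.20 / 34 = -68.01 mV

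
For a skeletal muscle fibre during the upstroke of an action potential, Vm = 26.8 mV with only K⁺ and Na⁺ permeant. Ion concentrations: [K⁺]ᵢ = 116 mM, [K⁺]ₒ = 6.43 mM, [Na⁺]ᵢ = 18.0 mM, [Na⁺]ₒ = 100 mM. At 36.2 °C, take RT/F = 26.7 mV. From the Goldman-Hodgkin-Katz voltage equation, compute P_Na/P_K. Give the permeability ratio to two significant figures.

6.1

Let α = P_Na/P_K. GHK: Vm = 26.7·ln[(Kₒ + α·Naₒ)/(Kᵢ + α·Naᵢ)].
e^(Vm/26.7) = e^(26.8/26.7) = 2.7285
So 2.7285·(Kᵢ + α·Naᵢ) = Kₒ + α·Naₒ → α = (2.7285·116.0 − 6.43) / (100.0 − 2.7285·18.0)
α = (316.5 − 6.43) / (100.0 − 49.11) = 310.1/50.89 = 6.093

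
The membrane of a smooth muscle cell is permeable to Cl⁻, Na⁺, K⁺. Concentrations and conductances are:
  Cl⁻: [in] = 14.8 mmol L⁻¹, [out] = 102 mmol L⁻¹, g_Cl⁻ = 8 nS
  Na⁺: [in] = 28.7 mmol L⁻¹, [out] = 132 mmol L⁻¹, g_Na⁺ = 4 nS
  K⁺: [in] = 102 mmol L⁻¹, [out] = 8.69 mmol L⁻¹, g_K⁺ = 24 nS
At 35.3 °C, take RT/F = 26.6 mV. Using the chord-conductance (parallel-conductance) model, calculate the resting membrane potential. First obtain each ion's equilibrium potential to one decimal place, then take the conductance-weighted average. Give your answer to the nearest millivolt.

-51 mV

E_Cl⁻ = (26.6/-1)·ln(102/14.8) = -51.3 mV
E_Na⁺ = (26.6/1)·ln(132/28.7) = 40.6 mV
E_K⁺ = (26.6/1)·ln(8.69/102) = -65.5 mV
Vm = (Σ gᵢEᵢ)/(Σ gᵢ) = (8·-51.3 + 4·40.6 + 24·-65.5) / (8 + 4 + 24)
= -1820.00 / 36 = -50.56 mV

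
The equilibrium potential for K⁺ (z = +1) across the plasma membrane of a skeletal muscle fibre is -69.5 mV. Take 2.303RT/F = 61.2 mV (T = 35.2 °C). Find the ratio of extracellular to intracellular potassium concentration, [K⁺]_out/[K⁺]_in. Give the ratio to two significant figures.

0.073

log₁₀([out]/[in]) = E·z/(61.2) = -69.5 × 1 / 61.2 = -1.1356
[out]/[in] = 10^(-1.1356) = 0.07318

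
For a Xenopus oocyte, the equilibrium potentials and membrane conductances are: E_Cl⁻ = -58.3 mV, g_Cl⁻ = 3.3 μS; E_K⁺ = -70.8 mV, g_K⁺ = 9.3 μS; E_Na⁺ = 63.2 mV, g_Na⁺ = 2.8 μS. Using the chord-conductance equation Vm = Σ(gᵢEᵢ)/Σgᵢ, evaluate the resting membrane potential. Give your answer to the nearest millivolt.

-44 mV

Σ gᵢEᵢ = 3.3·(-58.3) + 9.3·(-70.8) + 2.8·(63.2) = -673.87
Σ gᵢ = 3.3 + 9.3 + 2.8 = 15.4
Vm = -673.87 / 15.4 = -43.76 mV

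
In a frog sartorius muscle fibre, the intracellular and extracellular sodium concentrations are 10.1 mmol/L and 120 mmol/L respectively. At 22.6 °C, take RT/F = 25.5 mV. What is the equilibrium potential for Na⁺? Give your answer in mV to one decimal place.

E = (25.5/z) · ln([Na⁺]_out/[Na⁺]_in) with z = +1.
= (25.5/1) · ln(120/10.1) = 25.50 · ln(11.88)
= 25.50 · (2.4750) = 63.11 mV

63.1 mV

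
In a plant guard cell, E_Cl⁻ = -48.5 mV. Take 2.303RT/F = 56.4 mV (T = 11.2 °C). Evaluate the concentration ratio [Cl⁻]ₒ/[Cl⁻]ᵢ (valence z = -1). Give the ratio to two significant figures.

log₁₀([out]/[in]) = E·z/(56.4) = -48.5 × -1 / 56.4 = 0.8599
[out]/[in] = 10^(0.8599) = 7.243

7.2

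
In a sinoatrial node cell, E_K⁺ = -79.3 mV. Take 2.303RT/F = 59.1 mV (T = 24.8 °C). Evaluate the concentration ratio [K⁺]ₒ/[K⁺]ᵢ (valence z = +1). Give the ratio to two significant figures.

0.046

log₁₀([out]/[in]) = E·z/(59.1) = -79.3 × 1 / 59.1 = -1.3418
[out]/[in] = 10^(-1.3418) = 0.04552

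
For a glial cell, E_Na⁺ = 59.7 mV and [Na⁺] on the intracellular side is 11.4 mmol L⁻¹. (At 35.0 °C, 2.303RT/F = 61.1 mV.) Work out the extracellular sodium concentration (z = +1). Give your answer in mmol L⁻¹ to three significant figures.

108 mmol L⁻¹

Nernst: E = (61.1/1) · log₁₀([out]/[in]), so log₁₀([out]/[in]) = 59.7 × 1 / 61.1 = 0.9771.
[out]/[in] = 10^(0.9771) = 9.486.
[out] = 9.486 × 11.4 = 108.1 mmol L⁻¹.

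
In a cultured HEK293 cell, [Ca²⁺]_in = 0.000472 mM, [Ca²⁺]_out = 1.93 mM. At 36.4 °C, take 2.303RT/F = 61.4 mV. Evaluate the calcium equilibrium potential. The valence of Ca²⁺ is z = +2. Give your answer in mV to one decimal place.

E = (61.4/z) · log₁₀([Ca²⁺]_out/[Ca²⁺]_in) with z = +2.
= (61.4/2) · log₁₀(1.93/0.000472) = 30.70 · log₁₀(4089)
= 30.70 · (3.6116) = 110.88 mV

110.9 mV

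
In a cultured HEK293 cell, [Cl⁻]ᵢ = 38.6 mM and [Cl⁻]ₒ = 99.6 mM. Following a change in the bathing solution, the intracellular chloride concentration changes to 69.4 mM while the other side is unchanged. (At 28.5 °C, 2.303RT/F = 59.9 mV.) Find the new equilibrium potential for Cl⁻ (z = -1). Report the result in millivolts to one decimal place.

-9.4 mV

After the shift: [Cl⁻]_out = 99.6, [Cl⁻]_in = 69.4 mM.
E_new = (59.9/-1)·log₁₀(99.6/69.4) = -59.90 · (0.1569) = -9.40 mV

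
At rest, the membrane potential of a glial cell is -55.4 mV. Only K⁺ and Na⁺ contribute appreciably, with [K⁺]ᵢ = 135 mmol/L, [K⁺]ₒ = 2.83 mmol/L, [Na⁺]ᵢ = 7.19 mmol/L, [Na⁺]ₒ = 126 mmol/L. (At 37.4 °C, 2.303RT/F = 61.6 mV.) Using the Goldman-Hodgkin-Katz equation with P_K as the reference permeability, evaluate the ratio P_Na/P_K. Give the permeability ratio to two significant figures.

0.11

Let α = P_Na/P_K. GHK: Vm = 61.6·log₁₀[(Kₒ + α·Naₒ)/(Kᵢ + α·Naᵢ)].
10^(Vm/61.6) = 10^(-55.4/61.6) = 0.12608
So 0.12608·(Kᵢ + α·Naᵢ) = Kₒ + α·Naₒ → α = (0.12608·135.0 − 2.83) / (126.0 − 0.12608·7.19)
α = (17.02 − 2.83) / (126.0 − 0.9065) = 14.19/125.1 = 0.1134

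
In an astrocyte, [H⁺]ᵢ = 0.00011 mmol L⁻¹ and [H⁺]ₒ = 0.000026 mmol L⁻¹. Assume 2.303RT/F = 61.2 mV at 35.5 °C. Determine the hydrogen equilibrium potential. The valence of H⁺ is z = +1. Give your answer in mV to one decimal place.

-38.3 mV

E = (61.2/z) · log₁₀([H⁺]_out/[H⁺]_in) with z = +1.
= (61.2/1) · log₁₀(0.000026/0.00011) = 61.20 · log₁₀(0.2364)
= 61.20 · (-0.6264) = -38.34 mV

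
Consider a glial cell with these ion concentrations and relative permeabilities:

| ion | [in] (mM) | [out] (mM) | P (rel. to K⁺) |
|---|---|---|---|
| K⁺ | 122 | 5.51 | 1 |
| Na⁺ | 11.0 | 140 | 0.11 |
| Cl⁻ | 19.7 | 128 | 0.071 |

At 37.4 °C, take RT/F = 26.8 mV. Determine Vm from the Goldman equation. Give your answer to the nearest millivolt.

Vm = 26.8 · ln[(Σ P·[cation]ₒ + Σ P·[anion]ᵢ) / (Σ P·[cation]ᵢ + Σ P·[anion]ₒ)]
Numerator = 1×5.51 + 0.11×140 + 0.071×19.7 = 22.31
Denominator = 1×122 + 0.11×11.0 + 0.071×128 = 132.3
Vm = 26.8 · ln(0.16862) = 26.8 × (-1.7801) = -47.71 mV

-48 mV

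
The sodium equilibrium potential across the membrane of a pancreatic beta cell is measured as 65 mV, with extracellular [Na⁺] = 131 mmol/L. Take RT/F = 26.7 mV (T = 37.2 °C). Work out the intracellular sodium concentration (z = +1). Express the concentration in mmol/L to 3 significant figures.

Nernst: E = (26.7/1) · ln([out]/[in]), so ln([out]/[in]) = 65.0 × 1 / 26.7 = 2.4345.
[out]/[in] = e^(2.4345) = 11.41.
[in] = 131 / 11.41 = 11.48 mmol/L.

11.5 mmol/L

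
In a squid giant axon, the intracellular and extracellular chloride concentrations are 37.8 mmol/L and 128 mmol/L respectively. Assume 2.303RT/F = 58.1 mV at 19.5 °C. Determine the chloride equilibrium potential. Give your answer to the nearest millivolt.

E = (58.1/z) · log₁₀([Cl⁻]_out/[Cl⁻]_in) with z = -1.
For an anion, dividing by z = -1 reverses the sign.
= (58.1/-1) · log₁₀(128/37.8) = -58.10 · log₁₀(3.386)
= -58.10 · (0.5297) = -30.78 mV

-31 mV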